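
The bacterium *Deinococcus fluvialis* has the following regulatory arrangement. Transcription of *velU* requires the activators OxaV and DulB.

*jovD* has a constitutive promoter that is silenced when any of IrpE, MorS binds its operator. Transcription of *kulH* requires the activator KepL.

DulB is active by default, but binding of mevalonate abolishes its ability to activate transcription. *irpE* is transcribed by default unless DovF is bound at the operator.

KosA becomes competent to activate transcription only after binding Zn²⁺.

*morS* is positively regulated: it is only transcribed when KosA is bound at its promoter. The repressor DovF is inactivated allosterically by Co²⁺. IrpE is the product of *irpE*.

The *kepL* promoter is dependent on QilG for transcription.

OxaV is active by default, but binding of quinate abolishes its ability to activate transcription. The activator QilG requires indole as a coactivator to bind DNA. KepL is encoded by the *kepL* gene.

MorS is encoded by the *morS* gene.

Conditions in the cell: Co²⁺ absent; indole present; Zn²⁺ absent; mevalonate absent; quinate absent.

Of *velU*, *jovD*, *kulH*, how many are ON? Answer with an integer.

3

Quinate is absent, so OxaV is active.
Mevalonate is absent, so DulB is active.
No repressor is bound and OxaV and DulB are active, so *velU* is transcribed.
→ *velU* is ON.
Co²⁺ is absent, so DovF is active.
With repressor DovF bound, *irpE* is not transcribed.
So IrpE is not produced.
Zn²⁺ is absent, so KosA is inactive.
Required activator KosA is absent, so *morS* is not transcribed.
So MorS is not produced.
With no repressor bound, *jovD* is transcribed.
→ *jovD* is ON.
Indole is present, so QilG is active.
No repressor is bound and QilG is active, so *kepL* is transcribed.
So KepL is produced and active.
No repressor is bound and KepL is active, so *kulH* is transcribed.
→ *kulH* is ON.
3 of the 3 genes are transcribed.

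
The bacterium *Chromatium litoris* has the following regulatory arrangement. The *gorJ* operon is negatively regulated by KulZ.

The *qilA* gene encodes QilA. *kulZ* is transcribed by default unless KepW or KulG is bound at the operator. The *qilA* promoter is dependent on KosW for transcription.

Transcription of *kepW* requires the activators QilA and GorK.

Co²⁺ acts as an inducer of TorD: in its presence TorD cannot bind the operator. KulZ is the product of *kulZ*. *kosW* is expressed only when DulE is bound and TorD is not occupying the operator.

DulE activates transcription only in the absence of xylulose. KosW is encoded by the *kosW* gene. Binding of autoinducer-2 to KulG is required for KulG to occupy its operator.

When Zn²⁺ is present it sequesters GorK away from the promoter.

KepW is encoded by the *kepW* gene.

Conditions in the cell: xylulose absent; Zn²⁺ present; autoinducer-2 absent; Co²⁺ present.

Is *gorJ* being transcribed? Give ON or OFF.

OFF

Co²⁺ is present, so TorD is inactive.
Xylulose is absent, so DulE is active.
No repressor is bound and DulE is active, so *kosW* is transcribed.
So KosW is produced and active.
No repressor is bound and KosW is active, so *qilA* is transcribed.
So QilA is produced and active.
Zn²⁺ is present, so GorK is inactive.
Required activator GorK is absent, so *kepW* is not transcribed.
So KepW is not produced.
Autoinducer-2 is absent, so KulG is inactive.
With no repressor bound, *kulZ* is transcribed.
So KulZ is produced and active.
With repressor KulZ bound, *gorJ* is not transcribed.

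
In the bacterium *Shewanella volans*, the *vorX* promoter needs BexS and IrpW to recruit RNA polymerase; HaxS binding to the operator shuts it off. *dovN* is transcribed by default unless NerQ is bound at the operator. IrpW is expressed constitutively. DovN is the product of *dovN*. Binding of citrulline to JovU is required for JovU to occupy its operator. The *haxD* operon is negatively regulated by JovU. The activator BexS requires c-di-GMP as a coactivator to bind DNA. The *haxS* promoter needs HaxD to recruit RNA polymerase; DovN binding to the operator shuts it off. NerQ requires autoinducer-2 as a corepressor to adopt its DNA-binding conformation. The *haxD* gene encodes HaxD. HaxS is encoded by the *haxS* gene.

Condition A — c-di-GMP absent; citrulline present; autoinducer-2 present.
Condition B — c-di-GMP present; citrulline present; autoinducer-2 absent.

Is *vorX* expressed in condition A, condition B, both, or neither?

Condition A:
c-di-GMP is absent, so BexS is inactive.
Citrulline is present, so JovU is active.
With repressor JovU bound, *haxD* is not transcribed.
So HaxD is not produced.
Autoinducer-2 is present, so NerQ is active.
With repressor NerQ bound, *dovN* is not transcribed.
So DovN is not produced.
Required activator HaxD is absent, so *haxS* is not transcribed.
So HaxS is not produced.
IrpW is produced constitutively and is active.
Required activator BexS is absent, so *vorX* is not transcribed.
→ *vorX* is OFF in A.
Condition B:
c-di-GMP is present, so BexS is active.
Citrulline is present, so JovU is active.
With repressor JovU bound, *haxD* is not transcribed.
So HaxD is not produced.
Autoinducer-2 is absent, so NerQ is inactive.
With no repressor bound, *dovN* is transcribed.
So DovN is produced and active.
With repressor DovN bound, *haxS* is not transcribed.
So HaxS is not produced.
IrpW is produced constitutively and is active.
No repressor is bound and BexS and IrpW are active, so *vorX* is transcribed.
→ *vorX* is ON in B.

B only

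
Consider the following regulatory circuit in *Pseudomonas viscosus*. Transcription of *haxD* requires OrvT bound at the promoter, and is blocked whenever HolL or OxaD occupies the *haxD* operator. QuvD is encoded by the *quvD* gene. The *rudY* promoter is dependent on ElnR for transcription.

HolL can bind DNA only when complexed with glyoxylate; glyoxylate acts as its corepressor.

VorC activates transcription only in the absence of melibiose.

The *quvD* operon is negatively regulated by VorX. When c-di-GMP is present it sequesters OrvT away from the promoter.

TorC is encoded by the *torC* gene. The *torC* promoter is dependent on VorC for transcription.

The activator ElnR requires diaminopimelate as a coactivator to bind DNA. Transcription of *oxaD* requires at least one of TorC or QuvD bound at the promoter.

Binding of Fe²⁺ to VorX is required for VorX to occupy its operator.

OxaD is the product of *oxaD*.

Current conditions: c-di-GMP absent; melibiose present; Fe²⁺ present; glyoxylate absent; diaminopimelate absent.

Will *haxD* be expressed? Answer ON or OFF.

ON

c-di-GMP is absent, so OrvT is active.
Glyoxylate is absent, so HolL is inactive.
Melibiose is present, so VorC is inactive.
Required activator VorC is absent, so *torC* is not transcribed.
So TorC is not produced.
Fe²⁺ is present, so VorX is active.
With repressor VorX bound, *quvD* is not transcribed.
So QuvD is not produced.
No activator is available at the *oxaD* promoter, so *oxaD* is not transcribed.
So OxaD is not produced.
No repressor is bound and OrvT is active, so *haxD* is transcribed.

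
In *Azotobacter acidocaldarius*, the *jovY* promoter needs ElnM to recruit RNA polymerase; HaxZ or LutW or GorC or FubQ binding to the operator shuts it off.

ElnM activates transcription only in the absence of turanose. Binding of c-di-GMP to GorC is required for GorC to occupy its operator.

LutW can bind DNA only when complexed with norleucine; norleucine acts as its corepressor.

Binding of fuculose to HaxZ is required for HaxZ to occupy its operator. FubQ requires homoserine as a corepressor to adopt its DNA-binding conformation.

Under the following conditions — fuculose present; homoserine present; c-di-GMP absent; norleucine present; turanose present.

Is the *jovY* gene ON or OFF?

Fuculose is present, so HaxZ is active.
Turanose is present, so ElnM is inactive.
Norleucine is present, so LutW is active.
c-di-GMP is absent, so GorC is inactive.
Homoserine is present, so FubQ is active.
With repressor HaxZ bound, *jovY* is not transcribed.

OFF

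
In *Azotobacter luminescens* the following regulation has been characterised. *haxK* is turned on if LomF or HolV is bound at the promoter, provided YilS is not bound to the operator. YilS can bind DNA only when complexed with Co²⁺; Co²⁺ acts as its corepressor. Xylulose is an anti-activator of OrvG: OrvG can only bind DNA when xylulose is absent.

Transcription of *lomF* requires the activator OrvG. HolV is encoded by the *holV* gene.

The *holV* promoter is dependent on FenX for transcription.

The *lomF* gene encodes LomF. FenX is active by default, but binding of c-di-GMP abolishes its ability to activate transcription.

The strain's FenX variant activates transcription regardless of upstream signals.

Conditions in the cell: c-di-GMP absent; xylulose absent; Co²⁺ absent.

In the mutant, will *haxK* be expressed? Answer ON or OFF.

ON

Co²⁺ is absent, so YilS is inactive.
Xylulose is absent, so OrvG is active.
No repressor is bound and OrvG is active, so *lomF* is transcribed.
So LomF is produced and active.
FenX is constitutively active in this strain.
No repressor is bound and FenX is active, so *holV* is transcribed.
So HolV is produced and active.
Activator LomF is present, so *haxK* is transcribed.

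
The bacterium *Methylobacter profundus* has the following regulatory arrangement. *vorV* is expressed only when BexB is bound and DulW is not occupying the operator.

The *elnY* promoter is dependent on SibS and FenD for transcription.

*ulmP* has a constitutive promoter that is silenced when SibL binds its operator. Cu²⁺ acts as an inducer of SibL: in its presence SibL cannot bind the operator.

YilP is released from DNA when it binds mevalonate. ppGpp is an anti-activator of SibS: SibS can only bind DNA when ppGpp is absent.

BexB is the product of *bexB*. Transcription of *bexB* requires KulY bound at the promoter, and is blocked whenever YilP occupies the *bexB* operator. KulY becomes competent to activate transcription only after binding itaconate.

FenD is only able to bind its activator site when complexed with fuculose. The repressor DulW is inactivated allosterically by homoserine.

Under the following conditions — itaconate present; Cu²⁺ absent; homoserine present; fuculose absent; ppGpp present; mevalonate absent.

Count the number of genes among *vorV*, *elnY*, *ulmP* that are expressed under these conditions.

Mevalonate is absent, so YilP is active.
Itaconate is present, so KulY is active.
With repressor YilP bound, *bexB* is not transcribed.
So BexB is not produced.
Homoserine is present, so DulW is inactive.
Required activator BexB is absent, so *vorV* is not transcribed.
→ *vorV* is OFF.
ppGpp is present, so SibS is inactive.
Fuculose is absent, so FenD is inactive.
Required activator SibS is absent, so *elnY* is not transcribed.
→ *elnY* is OFF.
Cu²⁺ is absent, so SibL is active.
With repressor SibL bound, *ulmP* is not transcribed.
→ *ulmP* is OFF.
0 of the 3 genes are transcribed.

0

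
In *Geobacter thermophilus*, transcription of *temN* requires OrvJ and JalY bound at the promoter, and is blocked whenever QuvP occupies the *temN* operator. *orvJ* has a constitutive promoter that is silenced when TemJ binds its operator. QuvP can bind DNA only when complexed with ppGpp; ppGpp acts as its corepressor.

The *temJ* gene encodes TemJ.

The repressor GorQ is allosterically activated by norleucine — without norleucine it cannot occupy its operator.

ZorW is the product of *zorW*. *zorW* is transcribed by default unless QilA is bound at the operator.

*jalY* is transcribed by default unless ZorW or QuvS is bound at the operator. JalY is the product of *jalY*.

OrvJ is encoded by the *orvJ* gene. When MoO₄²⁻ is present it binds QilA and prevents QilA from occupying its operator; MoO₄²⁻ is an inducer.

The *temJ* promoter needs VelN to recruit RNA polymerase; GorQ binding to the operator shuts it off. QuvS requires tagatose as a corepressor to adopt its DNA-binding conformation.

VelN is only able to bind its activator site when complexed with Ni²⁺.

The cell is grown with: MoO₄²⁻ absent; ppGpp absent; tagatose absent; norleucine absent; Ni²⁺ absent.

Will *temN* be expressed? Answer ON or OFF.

Norleucine is absent, so GorQ is inactive.
Ni²⁺ is absent, so VelN is inactive.
Required activator VelN is absent, so *temJ* is not transcribed.
So TemJ is not produced.
With no repressor bound, *orvJ* is transcribed.
So OrvJ is produced and active.
MoO₄²⁻ is absent, so QilA is active.
With repressor QilA bound, *zorW* is not transcribed.
So ZorW is not produced.
Tagatose is absent, so QuvS is inactive.
With no repressor bound, *jalY* is transcribed.
So JalY is produced and active.
ppGpp is absent, so QuvP is inactive.
No repressor is bound and OrvJ and JalY are active, so *temN* is transcribed.

ON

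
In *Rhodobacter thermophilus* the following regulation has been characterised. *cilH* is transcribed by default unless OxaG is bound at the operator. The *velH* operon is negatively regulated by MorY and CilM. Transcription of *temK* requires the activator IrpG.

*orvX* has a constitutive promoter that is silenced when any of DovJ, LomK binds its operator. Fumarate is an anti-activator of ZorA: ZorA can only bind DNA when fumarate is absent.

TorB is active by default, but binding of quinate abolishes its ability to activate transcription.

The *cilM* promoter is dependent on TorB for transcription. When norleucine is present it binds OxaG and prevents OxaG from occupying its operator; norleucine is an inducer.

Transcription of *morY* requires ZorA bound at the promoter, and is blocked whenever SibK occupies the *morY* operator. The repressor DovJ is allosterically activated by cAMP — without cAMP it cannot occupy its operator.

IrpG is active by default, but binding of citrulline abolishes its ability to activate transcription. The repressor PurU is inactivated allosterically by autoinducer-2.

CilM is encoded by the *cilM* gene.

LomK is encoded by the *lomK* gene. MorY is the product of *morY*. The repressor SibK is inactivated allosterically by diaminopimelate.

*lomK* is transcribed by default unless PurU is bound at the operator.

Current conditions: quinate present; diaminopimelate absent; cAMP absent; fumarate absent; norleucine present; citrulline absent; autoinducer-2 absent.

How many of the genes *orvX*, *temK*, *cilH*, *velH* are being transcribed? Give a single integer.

4

cAMP is absent, so DovJ is inactive.
Autoinducer-2 is absent, so PurU is active.
With repressor PurU bound, *lomK* is not transcribed.
So LomK is not produced.
With no repressor bound, *orvX* is transcribed.
→ *orvX* is ON.
Citrulline is absent, so IrpG is active.
No repressor is bound and IrpG is active, so *temK* is transcribed.
→ *temK* is ON.
Norleucine is present, so OxaG is inactive.
With no repressor bound, *cilH* is transcribed.
→ *cilH* is ON.
Diaminopimelate is absent, so SibK is active.
Fumarate is absent, so ZorA is active.
With repressor SibK bound, *morY* is not transcribed.
So MorY is not produced.
Quinate is present, so TorB is inactive.
Required activator TorB is absent, so *cilM* is not transcribed.
So CilM is not produced.
With no repressor bound, *velH* is transcribed.
→ *velH* is ON.
4 of the 4 genes are transcribed.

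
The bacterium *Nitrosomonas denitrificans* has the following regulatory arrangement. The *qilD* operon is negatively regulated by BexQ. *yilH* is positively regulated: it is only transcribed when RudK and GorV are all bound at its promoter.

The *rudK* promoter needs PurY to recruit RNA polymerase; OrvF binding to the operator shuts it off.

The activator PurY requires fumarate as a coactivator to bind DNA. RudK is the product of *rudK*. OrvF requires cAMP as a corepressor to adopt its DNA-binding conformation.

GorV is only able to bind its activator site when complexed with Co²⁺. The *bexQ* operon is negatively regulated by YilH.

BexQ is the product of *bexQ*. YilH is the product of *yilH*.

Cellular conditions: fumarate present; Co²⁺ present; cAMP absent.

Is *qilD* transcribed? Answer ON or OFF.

Fumarate is present, so PurY is active.
cAMP is absent, so OrvF is inactive.
No repressor is bound and PurY is active, so *rudK* is transcribed.
So RudK is produced and active.
Co²⁺ is present, so GorV is active.
No repressor is bound and RudK and GorV are active, so *yilH* is transcribed.
So YilH is produced and active.
With repressor YilH bound, *bexQ* is not transcribed.
So BexQ is not produced.
With no repressor bound, *qilD* is transcribed.

ON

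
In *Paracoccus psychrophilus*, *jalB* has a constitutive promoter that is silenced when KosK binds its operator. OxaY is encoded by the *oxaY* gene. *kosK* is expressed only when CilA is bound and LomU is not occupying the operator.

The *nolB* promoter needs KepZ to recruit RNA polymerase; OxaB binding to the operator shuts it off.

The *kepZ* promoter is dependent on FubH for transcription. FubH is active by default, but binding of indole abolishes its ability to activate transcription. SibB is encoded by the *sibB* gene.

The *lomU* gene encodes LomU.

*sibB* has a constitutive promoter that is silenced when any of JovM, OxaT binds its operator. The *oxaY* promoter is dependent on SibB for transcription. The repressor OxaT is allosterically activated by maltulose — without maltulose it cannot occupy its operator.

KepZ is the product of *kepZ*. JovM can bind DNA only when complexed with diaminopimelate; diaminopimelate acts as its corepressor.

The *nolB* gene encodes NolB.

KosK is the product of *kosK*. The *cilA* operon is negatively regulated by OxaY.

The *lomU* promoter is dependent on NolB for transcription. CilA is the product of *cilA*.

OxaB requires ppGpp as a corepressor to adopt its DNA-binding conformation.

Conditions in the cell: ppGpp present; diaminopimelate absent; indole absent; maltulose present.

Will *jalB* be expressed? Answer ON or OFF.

OFF

Diaminopimelate is absent, so JovM is inactive.
Maltulose is present, so OxaT is active.
With repressor OxaT bound, *sibB* is not transcribed.
So SibB is not produced.
Required activator SibB is absent, so *oxaY* is not transcribed.
So OxaY is not produced.
With no repressor bound, *cilA* is transcribed.
So CilA is produced and active.
ppGpp is present, so OxaB is active.
Indole is absent, so FubH is active.
No repressor is bound and FubH is active, so *kepZ* is transcribed.
So KepZ is produced and active.
With repressor OxaB bound, *nolB* is not transcribed.
So NolB is not produced.
Required activator NolB is absent, so *lomU* is not transcribed.
So LomU is not produced.
No repressor is bound and CilA is active, so *kosK* is transcribed.
So KosK is produced and active.
With repressor KosK bound, *jalB* is not transcribed.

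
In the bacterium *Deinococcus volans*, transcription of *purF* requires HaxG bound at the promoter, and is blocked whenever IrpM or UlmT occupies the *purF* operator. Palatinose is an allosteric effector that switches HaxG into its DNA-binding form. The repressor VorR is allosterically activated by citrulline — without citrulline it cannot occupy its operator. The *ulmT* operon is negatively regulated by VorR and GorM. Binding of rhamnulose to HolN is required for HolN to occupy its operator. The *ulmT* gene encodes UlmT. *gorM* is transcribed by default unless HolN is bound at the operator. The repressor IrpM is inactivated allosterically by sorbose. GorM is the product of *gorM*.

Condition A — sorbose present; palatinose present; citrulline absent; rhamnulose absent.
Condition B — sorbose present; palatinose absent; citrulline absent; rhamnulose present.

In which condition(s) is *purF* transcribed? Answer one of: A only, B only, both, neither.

Condition A:
Sorbose is present, so IrpM is inactive.
Palatinose is present, so HaxG is active.
Citrulline is absent, so VorR is inactive.
Rhamnulose is absent, so HolN is inactive.
With no repressor bound, *gorM* is transcribed.
So GorM is produced and active.
With repressor GorM bound, *ulmT* is not transcribed.
So UlmT is not produced.
No repressor is bound and HaxG is active, so *purF* is transcribed.
→ *purF* is ON in A.
Condition B:
Sorbose is present, so IrpM is inactive.
Palatinose is absent, so HaxG is inactive.
Citrulline is absent, so VorR is inactive.
Rhamnulose is present, so HolN is active.
With repressor HolN bound, *gorM* is not transcribed.
So GorM is not produced.
With no repressor bound, *ulmT* is transcribed.
So UlmT is produced and active.
With repressor UlmT bound, *purF* is not transcribed.
→ *purF* is OFF in B.

A only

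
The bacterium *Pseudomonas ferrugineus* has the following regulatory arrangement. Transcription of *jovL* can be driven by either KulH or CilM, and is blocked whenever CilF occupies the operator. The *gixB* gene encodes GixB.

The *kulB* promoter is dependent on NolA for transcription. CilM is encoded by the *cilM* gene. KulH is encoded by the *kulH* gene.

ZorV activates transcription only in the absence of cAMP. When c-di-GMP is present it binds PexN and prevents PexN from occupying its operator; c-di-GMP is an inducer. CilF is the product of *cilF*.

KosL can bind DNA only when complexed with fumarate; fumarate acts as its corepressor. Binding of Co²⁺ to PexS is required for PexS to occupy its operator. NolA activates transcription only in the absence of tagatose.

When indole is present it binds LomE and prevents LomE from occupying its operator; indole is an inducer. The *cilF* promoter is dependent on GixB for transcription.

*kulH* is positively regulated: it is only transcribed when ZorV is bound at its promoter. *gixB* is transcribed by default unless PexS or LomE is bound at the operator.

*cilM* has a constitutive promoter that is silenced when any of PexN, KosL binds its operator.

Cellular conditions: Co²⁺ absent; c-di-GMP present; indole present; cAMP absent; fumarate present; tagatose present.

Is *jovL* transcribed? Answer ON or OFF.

cAMP is absent, so ZorV is active.
No repressor is bound and ZorV is active, so *kulH* is transcribed.
So KulH is produced and active.
Co²⁺ is absent, so PexS is inactive.
Indole is present, so LomE is inactive.
With no repressor bound, *gixB* is transcribed.
So GixB is produced and active.
No repressor is bound and GixB is active, so *cilF* is transcribed.
So CilF is produced and active.
c-di-GMP is present, so PexN is inactive.
Fumarate is present, so KosL is active.
With repressor KosL bound, *cilM* is not transcribed.
So CilM is not produced.
With repressor CilF bound, *jovL* is not transcribed.

OFF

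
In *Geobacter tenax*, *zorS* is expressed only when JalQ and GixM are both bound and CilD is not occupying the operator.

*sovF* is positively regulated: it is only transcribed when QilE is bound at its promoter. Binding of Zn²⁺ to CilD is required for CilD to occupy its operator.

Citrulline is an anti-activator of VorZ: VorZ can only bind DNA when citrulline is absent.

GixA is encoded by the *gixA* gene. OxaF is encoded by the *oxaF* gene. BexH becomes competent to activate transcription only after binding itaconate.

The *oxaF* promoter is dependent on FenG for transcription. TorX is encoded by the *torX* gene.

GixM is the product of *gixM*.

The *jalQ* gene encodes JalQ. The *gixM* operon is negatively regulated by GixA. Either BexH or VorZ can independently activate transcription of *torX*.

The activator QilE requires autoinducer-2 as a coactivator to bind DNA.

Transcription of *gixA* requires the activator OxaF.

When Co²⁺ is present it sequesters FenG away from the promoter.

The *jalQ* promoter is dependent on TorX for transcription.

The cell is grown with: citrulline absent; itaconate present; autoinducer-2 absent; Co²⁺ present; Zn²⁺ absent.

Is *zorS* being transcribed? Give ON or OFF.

ON

Itaconate is present, so BexH is active.
Citrulline is absent, so VorZ is active.
Activator BexH is present, so *torX* is transcribed.
So TorX is produced and active.
No repressor is bound and TorX is active, so *jalQ* is transcribed.
So JalQ is produced and active.
Zn²⁺ is absent, so CilD is inactive.
Co²⁺ is present, so FenG is inactive.
Required activator FenG is absent, so *oxaF* is not transcribed.
So OxaF is not produced.
Required activator OxaF is absent, so *gixA* is not transcribed.
So GixA is not produced.
With no repressor bound, *gixM* is transcribed.
So GixM is produced and active.
No repressor is bound and JalQ and GixM are active, so *zorS* is transcribed.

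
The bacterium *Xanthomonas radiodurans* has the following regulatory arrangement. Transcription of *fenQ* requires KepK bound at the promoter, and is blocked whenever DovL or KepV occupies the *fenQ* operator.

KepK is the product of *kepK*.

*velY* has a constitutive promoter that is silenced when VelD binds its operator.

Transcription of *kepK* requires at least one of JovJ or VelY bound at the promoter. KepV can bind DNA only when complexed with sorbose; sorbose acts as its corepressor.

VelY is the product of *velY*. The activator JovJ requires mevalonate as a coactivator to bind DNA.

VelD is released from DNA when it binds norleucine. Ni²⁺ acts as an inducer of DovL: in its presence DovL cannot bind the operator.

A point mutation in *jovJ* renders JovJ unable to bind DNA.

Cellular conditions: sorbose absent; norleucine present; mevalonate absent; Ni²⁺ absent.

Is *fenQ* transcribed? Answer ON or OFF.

OFF

Ni²⁺ is absent, so DovL is active.
Sorbose is absent, so KepV is inactive.
JovJ is non-functional in this strain, so it has no effect.
Norleucine is present, so VelD is inactive.
With no repressor bound, *velY* is transcribed.
So VelY is produced and active.
Activator VelY is present, so *kepK* is transcribed.
So KepK is produced and active.
With repressor DovL bound, *fenQ* is not transcribed.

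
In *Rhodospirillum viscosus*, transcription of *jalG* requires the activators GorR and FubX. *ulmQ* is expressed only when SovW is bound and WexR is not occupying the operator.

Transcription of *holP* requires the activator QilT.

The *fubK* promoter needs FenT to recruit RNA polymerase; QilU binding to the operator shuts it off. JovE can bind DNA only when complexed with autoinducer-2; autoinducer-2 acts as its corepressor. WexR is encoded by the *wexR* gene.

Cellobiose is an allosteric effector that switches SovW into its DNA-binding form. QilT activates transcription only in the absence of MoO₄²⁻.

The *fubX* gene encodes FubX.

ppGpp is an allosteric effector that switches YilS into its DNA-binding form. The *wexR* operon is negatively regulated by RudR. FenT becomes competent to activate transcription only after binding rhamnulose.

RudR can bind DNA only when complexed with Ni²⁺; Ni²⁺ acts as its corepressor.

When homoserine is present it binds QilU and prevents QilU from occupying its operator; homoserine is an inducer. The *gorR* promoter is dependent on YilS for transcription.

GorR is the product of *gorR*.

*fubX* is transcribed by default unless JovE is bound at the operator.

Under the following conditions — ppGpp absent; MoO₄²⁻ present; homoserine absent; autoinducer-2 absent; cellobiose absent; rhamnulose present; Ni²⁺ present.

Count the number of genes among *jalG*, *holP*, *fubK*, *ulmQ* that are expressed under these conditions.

0

ppGpp is absent, so YilS is inactive.
Required activator YilS is absent, so *gorR* is not transcribed.
So GorR is not produced.
Autoinducer-2 is absent, so JovE is inactive.
With no repressor bound, *fubX* is transcribed.
So FubX is produced and active.
Required activator GorR is absent, so *jalG* is not transcribed.
→ *jalG* is OFF.
MoO₄²⁻ is present, so QilT is inactive.
Required activator QilT is absent, so *holP* is not transcribed.
→ *holP* is OFF.
Rhamnulose is present, so FenT is active.
Homoserine is absent, so QilU is active.
With repressor QilU bound, *fubK* is not transcribed.
→ *fubK* is OFF.
Cellobiose is absent, so SovW is inactive.
Ni²⁺ is present, so RudR is active.
With repressor RudR bound, *wexR* is not transcribed.
So WexR is not produced.
Required activator SovW is absent, so *ulmQ* is not transcribed.
→ *ulmQ* is OFF.
0 of the 4 genes are transcribed.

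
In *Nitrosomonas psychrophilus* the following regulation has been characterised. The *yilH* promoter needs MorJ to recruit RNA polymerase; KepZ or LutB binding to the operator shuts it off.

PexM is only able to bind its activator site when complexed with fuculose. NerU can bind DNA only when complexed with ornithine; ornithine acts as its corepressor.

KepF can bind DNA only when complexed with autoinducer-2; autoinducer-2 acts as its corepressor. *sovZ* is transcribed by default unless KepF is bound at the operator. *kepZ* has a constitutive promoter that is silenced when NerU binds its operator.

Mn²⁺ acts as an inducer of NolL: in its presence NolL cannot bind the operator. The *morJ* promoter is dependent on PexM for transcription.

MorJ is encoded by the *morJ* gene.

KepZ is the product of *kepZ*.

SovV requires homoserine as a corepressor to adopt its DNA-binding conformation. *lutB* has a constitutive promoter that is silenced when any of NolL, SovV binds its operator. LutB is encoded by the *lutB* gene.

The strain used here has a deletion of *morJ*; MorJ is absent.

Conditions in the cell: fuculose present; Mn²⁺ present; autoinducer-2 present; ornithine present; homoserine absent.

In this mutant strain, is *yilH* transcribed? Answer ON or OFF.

OFF

Ornithine is present, so NerU is active.
With repressor NerU bound, *kepZ* is not transcribed.
So KepZ is not produced.
MorJ is non-functional in this strain, so it has no effect.
Mn²⁺ is present, so NolL is inactive.
Homoserine is absent, so SovV is inactive.
With no repressor bound, *lutB* is transcribed.
So LutB is produced and active.
With repressor LutB bound, *yilH* is not transcribed.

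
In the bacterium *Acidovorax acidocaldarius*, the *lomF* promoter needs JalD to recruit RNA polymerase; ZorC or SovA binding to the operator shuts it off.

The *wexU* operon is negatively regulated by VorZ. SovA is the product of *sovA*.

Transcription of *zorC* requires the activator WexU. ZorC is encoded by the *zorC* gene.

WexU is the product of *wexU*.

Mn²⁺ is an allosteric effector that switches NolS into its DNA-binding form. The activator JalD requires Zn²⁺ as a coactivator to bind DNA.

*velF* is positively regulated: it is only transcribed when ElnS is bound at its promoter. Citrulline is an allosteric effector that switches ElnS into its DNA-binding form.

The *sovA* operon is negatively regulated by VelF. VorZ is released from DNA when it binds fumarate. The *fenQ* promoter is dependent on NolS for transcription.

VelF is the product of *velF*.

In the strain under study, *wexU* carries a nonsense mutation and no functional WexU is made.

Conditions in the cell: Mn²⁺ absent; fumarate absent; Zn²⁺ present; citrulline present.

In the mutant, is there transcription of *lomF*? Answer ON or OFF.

ON

WexU is non-functional in this strain, so it has no effect.
Required activator WexU is absent, so *zorC* is not transcribed.
So ZorC is not produced.
Citrulline is present, so ElnS is active.
No repressor is bound and ElnS is active, so *velF* is transcribed.
So VelF is produced and active.
With repressor VelF bound, *sovA* is not transcribed.
So SovA is not produced.
Zn²⁺ is present, so JalD is active.
No repressor is bound and JalD is active, so *lomF* is transcribed.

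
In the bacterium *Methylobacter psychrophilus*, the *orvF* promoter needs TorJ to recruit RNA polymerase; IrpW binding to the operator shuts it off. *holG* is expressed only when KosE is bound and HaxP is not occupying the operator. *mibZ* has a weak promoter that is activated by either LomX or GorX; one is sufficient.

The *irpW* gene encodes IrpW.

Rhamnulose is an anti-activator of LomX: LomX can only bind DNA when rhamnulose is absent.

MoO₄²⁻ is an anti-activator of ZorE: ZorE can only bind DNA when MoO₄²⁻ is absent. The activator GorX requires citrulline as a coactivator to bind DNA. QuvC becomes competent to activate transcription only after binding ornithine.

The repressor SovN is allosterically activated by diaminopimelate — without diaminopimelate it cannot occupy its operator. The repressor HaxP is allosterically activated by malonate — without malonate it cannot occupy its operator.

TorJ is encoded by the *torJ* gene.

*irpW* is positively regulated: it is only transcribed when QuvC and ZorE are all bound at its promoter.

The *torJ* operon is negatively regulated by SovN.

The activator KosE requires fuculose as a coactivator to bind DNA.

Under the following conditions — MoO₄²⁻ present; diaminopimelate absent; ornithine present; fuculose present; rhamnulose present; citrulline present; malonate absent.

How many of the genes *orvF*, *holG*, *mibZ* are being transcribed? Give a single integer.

3

Ornithine is present, so QuvC is active.
MoO₄²⁻ is present, so ZorE is inactive.
Required activator ZorE is absent, so *irpW* is not transcribed.
So IrpW is not produced.
Diaminopimelate is absent, so SovN is inactive.
With no repressor bound, *torJ* is transcribed.
So TorJ is produced and active.
No repressor is bound and TorJ is active, so *orvF* is transcribed.
→ *orvF* is ON.
Malonate is absent, so HaxP is inactive.
Fuculose is present, so KosE is active.
No repressor is bound and KosE is active, so *holG* is transcribed.
→ *holG* is ON.
Rhamnulose is present, so LomX is inactive.
Citrulline is present, so GorX is active.
Activator GorX is present, so *mibZ* is transcribed.
→ *mibZ* is ON.
3 of the 3 genes are transcribed.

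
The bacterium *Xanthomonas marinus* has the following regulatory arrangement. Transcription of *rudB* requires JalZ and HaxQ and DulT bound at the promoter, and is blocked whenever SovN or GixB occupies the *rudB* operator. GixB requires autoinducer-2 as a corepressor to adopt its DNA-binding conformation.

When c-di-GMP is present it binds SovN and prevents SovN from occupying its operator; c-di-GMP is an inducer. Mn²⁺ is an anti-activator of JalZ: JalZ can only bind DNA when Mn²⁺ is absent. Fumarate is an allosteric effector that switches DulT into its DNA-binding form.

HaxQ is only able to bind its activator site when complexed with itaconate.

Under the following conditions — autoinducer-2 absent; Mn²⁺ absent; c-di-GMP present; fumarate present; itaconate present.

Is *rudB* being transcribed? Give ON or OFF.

ON

c-di-GMP is present, so SovN is inactive.
Mn²⁺ is absent, so JalZ is active.
Itaconate is present, so HaxQ is active.
Autoinducer-2 is absent, so GixB is inactive.
Fumarate is present, so DulT is active.
No repressor is bound and JalZ and HaxQ and DulT are active, so *rudB* is transcribed.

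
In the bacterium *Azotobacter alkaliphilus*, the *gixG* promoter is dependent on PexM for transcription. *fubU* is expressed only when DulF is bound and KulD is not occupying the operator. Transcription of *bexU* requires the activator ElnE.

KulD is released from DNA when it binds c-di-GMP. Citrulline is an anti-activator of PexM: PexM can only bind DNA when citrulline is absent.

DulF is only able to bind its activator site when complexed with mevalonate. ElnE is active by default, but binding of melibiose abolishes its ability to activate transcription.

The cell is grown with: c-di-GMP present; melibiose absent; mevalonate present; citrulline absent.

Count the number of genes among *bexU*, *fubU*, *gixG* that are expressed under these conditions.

Melibiose is absent, so ElnE is active.
No repressor is bound and ElnE is active, so *bexU* is transcribed.
→ *bexU* is ON.
Mevalonate is present, so DulF is active.
c-di-GMP is present, so KulD is inactive.
No repressor is bound and DulF is active, so *fubU* is transcribed.
→ *fubU* is ON.
Citrulline is absent, so PexM is active.
No repressor is bound and PexM is active, so *gixG* is transcribed.
→ *gixG* is ON.
3 of the 3 genes are transcribed.

3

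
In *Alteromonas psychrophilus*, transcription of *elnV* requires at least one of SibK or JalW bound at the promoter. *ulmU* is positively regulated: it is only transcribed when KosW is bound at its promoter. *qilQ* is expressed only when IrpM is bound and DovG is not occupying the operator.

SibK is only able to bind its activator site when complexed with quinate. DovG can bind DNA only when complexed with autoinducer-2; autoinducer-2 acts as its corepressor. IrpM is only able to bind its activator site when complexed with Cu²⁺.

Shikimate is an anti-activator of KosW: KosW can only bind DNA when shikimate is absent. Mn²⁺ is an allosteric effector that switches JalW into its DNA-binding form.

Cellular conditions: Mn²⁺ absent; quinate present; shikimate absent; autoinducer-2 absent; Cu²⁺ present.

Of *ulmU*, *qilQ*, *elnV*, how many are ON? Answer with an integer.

3

Shikimate is absent, so KosW is active.
No repressor is bound and KosW is active, so *ulmU* is transcribed.
→ *ulmU* is ON.
Autoinducer-2 is absent, so DovG is inactive.
Cu²⁺ is present, so IrpM is active.
No repressor is bound and IrpM is active, so *qilQ* is transcribed.
→ *qilQ* is ON.
Quinate is present, so SibK is active.
Mn²⁺ is absent, so JalW is inactive.
Activator SibK is present, so *elnV* is transcribed.
→ *elnV* is ON.
3 of the 3 genes are transcribed.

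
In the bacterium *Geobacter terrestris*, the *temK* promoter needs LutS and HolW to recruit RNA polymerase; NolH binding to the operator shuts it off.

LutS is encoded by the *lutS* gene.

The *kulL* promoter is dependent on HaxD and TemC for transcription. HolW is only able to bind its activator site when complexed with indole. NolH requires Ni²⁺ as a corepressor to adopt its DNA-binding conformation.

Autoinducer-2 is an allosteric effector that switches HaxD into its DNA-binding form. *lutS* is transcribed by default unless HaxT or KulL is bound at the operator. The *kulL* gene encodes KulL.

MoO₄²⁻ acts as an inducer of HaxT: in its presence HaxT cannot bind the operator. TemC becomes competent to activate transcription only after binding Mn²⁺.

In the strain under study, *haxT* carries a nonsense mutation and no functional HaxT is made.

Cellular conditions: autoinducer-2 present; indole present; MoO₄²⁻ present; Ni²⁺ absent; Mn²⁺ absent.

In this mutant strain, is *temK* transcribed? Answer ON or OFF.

ON

Ni²⁺ is absent, so NolH is inactive.
HaxT is non-functional in this strain, so it has no effect.
Autoinducer-2 is present, so HaxD is active.
Mn²⁺ is absent, so TemC is inactive.
Required activator TemC is absent, so *kulL* is not transcribed.
So KulL is not produced.
With no repressor bound, *lutS* is transcribed.
So LutS is produced and active.
Indole is present, so HolW is active.
No repressor is bound and LutS and HolW are active, so *temK* is transcribed.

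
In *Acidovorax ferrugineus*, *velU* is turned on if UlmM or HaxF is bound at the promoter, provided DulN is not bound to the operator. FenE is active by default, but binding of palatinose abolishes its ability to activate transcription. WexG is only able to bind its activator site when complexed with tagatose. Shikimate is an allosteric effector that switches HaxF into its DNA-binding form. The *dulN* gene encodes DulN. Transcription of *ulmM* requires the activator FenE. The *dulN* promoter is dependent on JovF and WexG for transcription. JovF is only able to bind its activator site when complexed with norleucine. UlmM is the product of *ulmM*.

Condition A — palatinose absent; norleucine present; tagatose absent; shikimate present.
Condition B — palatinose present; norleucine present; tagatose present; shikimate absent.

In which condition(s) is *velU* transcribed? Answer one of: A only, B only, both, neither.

A only

Condition A:
Palatinose is absent, so FenE is active.
No repressor is bound and FenE is active, so *ulmM* is transcribed.
So UlmM is produced and active.
Norleucine is present, so JovF is active.
Tagatose is absent, so WexG is inactive.
Required activator WexG is absent, so *dulN* is not transcribed.
So DulN is not produced.
Shikimate is present, so HaxF is active.
Activator UlmM is present, so *velU* is transcribed.
→ *velU* is ON in A.
Condition B:
Palatinose is present, so FenE is inactive.
Required activator FenE is absent, so *ulmM* is not transcribed.
So UlmM is not produced.
Norleucine is present, so JovF is active.
Tagatose is present, so WexG is active.
No repressor is bound and JovF and WexG are active, so *dulN* is transcribed.
So DulN is produced and active.
Shikimate is absent, so HaxF is inactive.
With repressor DulN bound, *velU* is not transcribed.
→ *velU* is OFF in B.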